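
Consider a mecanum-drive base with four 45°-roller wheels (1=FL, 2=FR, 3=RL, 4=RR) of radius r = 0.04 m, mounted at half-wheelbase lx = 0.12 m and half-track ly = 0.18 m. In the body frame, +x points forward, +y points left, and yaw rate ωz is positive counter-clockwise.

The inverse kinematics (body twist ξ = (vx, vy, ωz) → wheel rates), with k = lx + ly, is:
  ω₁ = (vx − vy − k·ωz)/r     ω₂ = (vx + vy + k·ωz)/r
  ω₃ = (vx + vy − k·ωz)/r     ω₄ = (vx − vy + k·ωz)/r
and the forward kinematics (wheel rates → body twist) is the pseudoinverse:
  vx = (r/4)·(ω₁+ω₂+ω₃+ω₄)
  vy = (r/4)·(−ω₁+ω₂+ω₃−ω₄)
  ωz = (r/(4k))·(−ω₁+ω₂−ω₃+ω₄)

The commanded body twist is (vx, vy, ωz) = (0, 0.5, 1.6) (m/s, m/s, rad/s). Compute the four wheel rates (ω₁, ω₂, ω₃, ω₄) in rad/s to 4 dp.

k = lx + ly = 0.12 + 0.18 = 0.3000;  k·ωz = 0.3000·1.6 = 0.4800
ω₁ (FL) = (vx − vy − k·ωz)/r = -0.9800/0.04 = -24.5000
ω₂ (FR) = (vx + vy + k·ωz)/r = 0.9800/0.04 = 24.5000
ω₃ (RL) = (vx + vy − k·ωz)/r = 0.0200/0.04 = 0.5000
ω₄ (RR) = (vx − vy + k·ωz)/r = -0.0200/0.04 = -0.5000

(-24.5000, 24.5000, 0.5000, -0.5000)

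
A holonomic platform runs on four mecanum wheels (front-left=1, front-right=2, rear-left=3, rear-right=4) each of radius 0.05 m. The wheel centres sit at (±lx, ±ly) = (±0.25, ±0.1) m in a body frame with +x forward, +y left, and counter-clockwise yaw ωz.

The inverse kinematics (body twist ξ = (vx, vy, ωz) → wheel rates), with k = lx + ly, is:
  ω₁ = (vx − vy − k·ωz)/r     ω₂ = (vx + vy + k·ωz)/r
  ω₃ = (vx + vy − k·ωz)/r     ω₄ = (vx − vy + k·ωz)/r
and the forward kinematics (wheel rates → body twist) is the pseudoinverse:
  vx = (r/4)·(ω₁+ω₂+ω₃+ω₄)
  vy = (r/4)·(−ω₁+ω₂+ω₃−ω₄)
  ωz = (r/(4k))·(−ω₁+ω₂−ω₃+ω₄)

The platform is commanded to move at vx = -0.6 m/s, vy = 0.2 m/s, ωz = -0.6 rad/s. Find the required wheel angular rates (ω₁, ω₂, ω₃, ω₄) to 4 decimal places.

(-11.8000, -12.2000, -3.8000, -20.2000)

k = lx + ly = 0.25 + 0.1 = 0.3500;  k·ωz = 0.3500·-0.6 = -0.2100
ω₁ (FL) = (vx − vy − k·ωz)/r = -0.5900/0.05 = -11.8000
ω₂ (FR) = (vx + vy + k·ωz)/r = -0.6100/0.05 = -12.2000
ω₃ (RL) = (vx + vy − k·ωz)/r = -0.1900/0.05 = -3.8000
ω₄ (RR) = (vx − vy + k·ωz)/r = -1.0100/0.05 = -20.2000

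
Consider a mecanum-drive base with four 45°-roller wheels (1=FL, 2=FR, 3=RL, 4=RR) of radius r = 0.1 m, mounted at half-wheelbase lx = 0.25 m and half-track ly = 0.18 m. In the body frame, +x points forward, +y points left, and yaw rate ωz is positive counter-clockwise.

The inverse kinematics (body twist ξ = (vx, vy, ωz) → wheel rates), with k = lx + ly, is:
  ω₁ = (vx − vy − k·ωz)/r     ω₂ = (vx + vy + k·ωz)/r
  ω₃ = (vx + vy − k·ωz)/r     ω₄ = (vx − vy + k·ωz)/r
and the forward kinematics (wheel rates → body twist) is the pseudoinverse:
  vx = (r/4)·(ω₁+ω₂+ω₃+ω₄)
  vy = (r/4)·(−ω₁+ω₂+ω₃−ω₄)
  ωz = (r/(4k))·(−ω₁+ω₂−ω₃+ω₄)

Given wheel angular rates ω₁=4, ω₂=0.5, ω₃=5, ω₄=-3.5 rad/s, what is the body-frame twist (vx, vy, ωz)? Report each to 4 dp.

(0.1500, 0.1250, -0.6977)

k = lx + ly = 0.25 + 0.18 = 0.4300
ω₁+ω₂+ω₃+ω₄ = 6.0000  →  vx = (0.1/4)·6.0000 = 0.1500
−ω₁+ω₂+ω₃−ω₄ = 5.0000  →  vy = (0.1/4)·5.0000 = 0.1250
−ω₁+ω₂−ω₃+ω₄ = -12.0000  →  ωz = (0.1/1.7200)·-12.0000 = -0.6977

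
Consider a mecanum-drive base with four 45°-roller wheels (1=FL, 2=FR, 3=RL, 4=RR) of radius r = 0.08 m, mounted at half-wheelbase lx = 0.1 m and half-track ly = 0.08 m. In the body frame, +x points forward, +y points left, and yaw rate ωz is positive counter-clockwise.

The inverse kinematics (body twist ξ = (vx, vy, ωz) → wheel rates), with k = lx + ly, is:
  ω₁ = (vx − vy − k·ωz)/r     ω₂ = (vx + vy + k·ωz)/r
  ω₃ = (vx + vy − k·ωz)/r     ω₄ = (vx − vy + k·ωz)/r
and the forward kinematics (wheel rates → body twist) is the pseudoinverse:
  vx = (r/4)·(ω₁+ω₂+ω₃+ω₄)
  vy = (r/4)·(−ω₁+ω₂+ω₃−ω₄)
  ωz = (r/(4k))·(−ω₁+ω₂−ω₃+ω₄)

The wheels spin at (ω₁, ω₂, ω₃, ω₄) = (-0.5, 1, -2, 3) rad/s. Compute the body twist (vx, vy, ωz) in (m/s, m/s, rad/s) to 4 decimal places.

(0.0300, -0.0700, 0.7222)

k = lx + ly = 0.1 + 0.08 = 0.1800
ω₁+ω₂+ω₃+ω₄ = 1.5000  →  vx = (0.08/4)·1.5000 = 0.0300
−ω₁+ω₂+ω₃−ω₄ = -3.5000  →  vy = (0.08/4)·-3.5000 = -0.0700
−ω₁+ω₂−ω₃+ω₄ = 6.5000  →  ωz = (0.08/0.7200)·6.5000 = 0.7222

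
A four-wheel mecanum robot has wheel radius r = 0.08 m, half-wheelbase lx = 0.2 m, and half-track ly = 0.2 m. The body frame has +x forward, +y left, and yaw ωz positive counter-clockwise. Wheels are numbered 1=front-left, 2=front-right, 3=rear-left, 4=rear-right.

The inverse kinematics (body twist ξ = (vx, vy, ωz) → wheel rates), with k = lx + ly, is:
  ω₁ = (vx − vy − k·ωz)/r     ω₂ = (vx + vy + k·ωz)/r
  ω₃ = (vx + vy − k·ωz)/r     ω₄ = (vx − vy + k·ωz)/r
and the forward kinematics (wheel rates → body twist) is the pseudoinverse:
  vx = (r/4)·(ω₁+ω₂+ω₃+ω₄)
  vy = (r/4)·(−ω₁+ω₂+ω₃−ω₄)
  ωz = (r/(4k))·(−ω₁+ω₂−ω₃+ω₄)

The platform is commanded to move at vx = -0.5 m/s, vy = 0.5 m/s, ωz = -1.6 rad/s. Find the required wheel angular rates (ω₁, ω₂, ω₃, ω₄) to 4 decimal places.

k = lx + ly = 0.2 + 0.2 = 0.4000;  k·ωz = 0.4000·-1.6 = -0.6400
ω₁ (FL) = (vx − vy − k·ωz)/r = -0.3600/0.08 = -4.5000
ω₂ (FR) = (vx + vy + k·ωz)/r = -0.6400/0.08 = -8.0000
ω₃ (RL) = (vx + vy − k·ωz)/r = 0.6400/0.08 = 8.0000
ω₄ (RR) = (vx − vy + k·ωz)/r = -1.6400/0.08 = -20.5000

(-4.5000, -8.0000, 8.0000, -20.5000)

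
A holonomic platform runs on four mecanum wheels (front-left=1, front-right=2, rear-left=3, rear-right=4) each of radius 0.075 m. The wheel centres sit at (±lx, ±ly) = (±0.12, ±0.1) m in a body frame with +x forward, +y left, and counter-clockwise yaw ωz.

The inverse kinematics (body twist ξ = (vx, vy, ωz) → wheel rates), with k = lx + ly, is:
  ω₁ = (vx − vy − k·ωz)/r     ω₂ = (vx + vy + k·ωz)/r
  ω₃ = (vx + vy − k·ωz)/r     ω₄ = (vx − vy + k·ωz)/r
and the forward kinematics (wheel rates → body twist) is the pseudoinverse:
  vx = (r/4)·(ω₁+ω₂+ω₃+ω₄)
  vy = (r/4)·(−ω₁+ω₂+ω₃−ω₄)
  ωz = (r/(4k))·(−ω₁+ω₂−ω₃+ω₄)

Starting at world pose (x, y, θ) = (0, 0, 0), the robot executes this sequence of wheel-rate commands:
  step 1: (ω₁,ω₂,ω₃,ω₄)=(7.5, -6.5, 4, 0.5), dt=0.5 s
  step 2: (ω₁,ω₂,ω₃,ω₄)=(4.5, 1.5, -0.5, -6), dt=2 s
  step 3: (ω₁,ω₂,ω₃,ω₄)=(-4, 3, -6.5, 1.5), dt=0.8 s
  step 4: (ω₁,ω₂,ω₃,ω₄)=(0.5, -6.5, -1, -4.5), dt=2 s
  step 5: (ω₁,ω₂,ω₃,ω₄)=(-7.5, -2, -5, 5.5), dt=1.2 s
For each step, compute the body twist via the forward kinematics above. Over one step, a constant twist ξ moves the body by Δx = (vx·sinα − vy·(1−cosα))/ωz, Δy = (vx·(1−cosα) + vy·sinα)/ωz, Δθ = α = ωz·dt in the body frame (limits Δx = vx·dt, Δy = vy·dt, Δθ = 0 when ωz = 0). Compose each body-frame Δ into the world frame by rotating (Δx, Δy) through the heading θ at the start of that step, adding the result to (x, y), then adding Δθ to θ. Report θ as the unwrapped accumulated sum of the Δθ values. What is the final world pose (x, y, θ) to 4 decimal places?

(0.1827, 0.5963, -1.3253)

step 1: ξ=(vx,vy,ωz)=(0.1031, -0.1969, -1.4915), dt=0.5 → body Δ=(0.0119, -0.1079, -0.7457) → world pose (0.0119, -0.1079, -0.7457)
step 2: ξ=(vx,vy,ωz)=(-0.0094, 0.0469, -0.7244), dt=2.0 → body Δ=(0.0440, 0.0756, -1.4489) → world pose (0.0955, -0.0822, -2.1946)
step 3: ξ=(vx,vy,ωz)=(-0.1125, -0.0188, 1.2784), dt=0.8 → body Δ=(-0.0681, -0.0547, 1.0227) → world pose (0.0909, 0.0050, -1.1719)
step 4: ξ=(vx,vy,ωz)=(-0.2156, -0.0656, -0.8949), dt=2.0 → body Δ=(-0.3245, 0.2217, -1.7898) → world pose (0.1692, 0.3901, -2.9616)
step 5: ξ=(vx,vy,ωz)=(-0.1688, -0.0938, 1.3636), dt=1.2 → body Δ=(-0.0502, -0.2005, 1.6364) → world pose (0.1827, 0.5963, -1.3253)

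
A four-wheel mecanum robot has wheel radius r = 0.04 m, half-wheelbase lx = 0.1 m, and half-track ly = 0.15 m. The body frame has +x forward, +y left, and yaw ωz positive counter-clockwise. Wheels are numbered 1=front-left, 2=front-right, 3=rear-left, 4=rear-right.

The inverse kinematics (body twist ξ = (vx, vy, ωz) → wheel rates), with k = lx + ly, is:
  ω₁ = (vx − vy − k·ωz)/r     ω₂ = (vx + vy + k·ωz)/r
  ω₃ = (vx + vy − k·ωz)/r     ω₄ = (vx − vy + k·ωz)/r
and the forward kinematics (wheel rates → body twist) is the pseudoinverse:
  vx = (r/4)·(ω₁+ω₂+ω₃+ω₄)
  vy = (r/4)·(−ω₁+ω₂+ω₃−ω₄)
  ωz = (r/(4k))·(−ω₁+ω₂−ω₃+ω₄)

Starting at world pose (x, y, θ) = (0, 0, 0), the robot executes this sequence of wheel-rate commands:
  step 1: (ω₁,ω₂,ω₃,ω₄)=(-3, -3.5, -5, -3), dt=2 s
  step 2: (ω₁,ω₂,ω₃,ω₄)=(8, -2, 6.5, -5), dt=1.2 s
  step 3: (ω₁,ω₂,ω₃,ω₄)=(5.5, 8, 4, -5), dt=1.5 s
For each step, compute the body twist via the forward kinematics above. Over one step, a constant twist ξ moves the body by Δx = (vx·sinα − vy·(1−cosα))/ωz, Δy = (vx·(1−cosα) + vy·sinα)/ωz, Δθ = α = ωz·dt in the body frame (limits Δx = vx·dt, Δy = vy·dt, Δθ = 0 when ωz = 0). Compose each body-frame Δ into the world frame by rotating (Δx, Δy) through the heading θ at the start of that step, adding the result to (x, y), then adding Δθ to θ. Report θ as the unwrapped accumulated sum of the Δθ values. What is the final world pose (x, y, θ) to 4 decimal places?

(0.0364, -0.1745, -1.3020)

step 1: ξ=(vx,vy,ωz)=(-0.1450, -0.0250, 0.0600), dt=2.0 → body Δ=(-0.2863, -0.0673, 0.1200) → world pose (-0.2863, -0.0673, 0.1200)
step 2: ξ=(vx,vy,ωz)=(0.0750, 0.0150, -0.8600), dt=1.2 → body Δ=(0.0833, -0.0275, -1.0320) → world pose (-0.2003, -0.0846, -0.9120)
step 3: ξ=(vx,vy,ωz)=(0.1250, 0.1150, -0.2600), dt=1.5 → body Δ=(0.2160, 0.1321, -0.3900) → world pose (0.0364, -0.1745, -1.3020)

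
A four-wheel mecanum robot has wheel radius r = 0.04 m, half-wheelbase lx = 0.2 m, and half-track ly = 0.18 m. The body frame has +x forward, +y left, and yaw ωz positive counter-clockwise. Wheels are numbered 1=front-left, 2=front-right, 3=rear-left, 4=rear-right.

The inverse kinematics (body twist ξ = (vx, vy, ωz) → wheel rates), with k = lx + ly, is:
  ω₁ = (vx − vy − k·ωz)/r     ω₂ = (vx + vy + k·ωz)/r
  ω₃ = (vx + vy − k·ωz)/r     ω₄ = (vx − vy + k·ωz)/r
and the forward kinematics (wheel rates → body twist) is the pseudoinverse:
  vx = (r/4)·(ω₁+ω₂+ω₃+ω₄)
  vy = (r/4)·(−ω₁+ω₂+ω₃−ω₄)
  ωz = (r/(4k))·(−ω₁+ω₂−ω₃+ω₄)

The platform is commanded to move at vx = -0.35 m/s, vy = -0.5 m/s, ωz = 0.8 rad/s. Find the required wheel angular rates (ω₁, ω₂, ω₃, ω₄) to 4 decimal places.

(-3.8500, -13.6500, -28.8500, 11.3500)

k = lx + ly = 0.2 + 0.18 = 0.3800;  k·ωz = 0.3800·0.8 = 0.3040
ω₁ (FL) = (vx − vy − k·ωz)/r = -0.1540/0.04 = -3.8500
ω₂ (FR) = (vx + vy + k·ωz)/r = -0.5460/0.04 = -13.6500
ω₃ (RL) = (vx + vy − k·ωz)/r = -1.1540/0.04 = -28.8500
ω₄ (RR) = (vx − vy + k·ωz)/r = 0.4540/0.04 = 11.3500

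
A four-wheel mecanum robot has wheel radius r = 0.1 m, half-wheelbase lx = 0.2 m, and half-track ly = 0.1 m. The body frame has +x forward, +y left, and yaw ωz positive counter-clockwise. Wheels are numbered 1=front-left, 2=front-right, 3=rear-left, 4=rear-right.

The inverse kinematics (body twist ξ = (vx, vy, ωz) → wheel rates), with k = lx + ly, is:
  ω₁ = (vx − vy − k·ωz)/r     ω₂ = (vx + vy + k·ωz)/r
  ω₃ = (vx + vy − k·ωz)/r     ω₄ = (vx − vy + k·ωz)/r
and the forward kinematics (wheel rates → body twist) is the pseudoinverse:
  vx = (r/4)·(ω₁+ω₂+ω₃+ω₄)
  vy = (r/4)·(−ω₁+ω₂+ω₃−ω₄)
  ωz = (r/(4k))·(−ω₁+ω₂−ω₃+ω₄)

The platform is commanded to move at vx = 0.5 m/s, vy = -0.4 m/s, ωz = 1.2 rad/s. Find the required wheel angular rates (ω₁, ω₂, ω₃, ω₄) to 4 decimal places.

(5.4000, 4.6000, -2.6000, 12.6000)

k = lx + ly = 0.2 + 0.1 = 0.3000;  k·ωz = 0.3000·1.2 = 0.3600
ω₁ (FL) = (vx − vy − k·ωz)/r = 0.5400/0.1 = 5.4000
ω₂ (FR) = (vx + vy + k·ωz)/r = 0.4600/0.1 = 4.6000
ω₃ (RL) = (vx + vy − k·ωz)/r = -0.2600/0.1 = -2.6000
ω₄ (RR) = (vx − vy + k·ωz)/r = 1.2600/0.1 = 12.6000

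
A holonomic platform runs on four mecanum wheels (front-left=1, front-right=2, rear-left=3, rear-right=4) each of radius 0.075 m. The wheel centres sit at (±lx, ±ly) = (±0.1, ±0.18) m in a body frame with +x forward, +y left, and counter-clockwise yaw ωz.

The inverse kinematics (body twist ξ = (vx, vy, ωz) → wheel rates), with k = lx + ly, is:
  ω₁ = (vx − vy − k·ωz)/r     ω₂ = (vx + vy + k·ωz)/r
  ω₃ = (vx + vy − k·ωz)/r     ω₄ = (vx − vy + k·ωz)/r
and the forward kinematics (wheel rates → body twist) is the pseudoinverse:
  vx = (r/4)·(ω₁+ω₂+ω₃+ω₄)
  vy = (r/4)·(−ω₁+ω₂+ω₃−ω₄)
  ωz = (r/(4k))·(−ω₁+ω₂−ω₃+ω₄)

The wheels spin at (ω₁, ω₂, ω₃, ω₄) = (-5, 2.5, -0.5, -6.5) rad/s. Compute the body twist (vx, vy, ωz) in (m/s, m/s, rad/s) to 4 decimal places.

(-0.1781, 0.2531, 0.1004)

k = lx + ly = 0.1 + 0.18 = 0.2800
ω₁+ω₂+ω₃+ω₄ = -9.5000  →  vx = (0.075/4)·-9.5000 = -0.1781
−ω₁+ω₂+ω₃−ω₄ = 13.5000  →  vy = (0.075/4)·13.5000 = 0.2531
−ω₁+ω₂−ω₃+ω₄ = 1.5000  →  ωz = (0.075/1.1200)·1.5000 = 0.1004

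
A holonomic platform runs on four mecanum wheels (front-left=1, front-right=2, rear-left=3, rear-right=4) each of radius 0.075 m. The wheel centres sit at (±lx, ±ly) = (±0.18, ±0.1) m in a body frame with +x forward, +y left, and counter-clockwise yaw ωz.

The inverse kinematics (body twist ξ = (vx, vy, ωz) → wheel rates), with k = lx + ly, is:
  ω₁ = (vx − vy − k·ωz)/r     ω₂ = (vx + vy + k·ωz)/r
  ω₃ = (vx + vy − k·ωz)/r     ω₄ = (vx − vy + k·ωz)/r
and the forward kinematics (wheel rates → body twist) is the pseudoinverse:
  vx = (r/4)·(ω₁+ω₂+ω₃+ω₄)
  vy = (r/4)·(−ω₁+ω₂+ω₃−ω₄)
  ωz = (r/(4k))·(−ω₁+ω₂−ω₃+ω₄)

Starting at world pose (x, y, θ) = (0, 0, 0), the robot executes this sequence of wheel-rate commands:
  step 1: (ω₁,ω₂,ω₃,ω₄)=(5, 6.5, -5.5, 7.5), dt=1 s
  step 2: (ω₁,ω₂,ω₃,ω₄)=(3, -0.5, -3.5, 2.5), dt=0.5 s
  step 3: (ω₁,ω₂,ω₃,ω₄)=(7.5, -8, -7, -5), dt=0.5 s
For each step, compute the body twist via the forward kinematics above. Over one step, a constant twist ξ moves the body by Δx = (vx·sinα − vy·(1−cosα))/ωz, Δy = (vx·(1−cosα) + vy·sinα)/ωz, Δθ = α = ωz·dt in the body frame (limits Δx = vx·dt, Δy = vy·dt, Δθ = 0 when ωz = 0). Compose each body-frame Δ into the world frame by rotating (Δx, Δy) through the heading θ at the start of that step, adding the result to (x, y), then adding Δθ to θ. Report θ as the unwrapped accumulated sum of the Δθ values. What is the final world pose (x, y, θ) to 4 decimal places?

(0.4362, -0.3006, 0.6027)

step 1: ξ=(vx,vy,ωz)=(0.2531, -0.2156, 0.9710), dt=1.0 → body Δ=(0.3119, -0.0698, 0.9710) → world pose (0.3119, -0.0698, 0.9710)
step 2: ξ=(vx,vy,ωz)=(0.0281, -0.1781, 0.1674), dt=0.5 → body Δ=(0.0178, -0.0884, 0.0837) → world pose (0.3949, -0.1050, 1.0547)
step 3: ξ=(vx,vy,ωz)=(-0.2344, -0.3281, -0.9040), dt=0.5 → body Δ=(-0.1497, -0.1325, -0.4520) → world pose (0.4362, -0.3006, 0.6027)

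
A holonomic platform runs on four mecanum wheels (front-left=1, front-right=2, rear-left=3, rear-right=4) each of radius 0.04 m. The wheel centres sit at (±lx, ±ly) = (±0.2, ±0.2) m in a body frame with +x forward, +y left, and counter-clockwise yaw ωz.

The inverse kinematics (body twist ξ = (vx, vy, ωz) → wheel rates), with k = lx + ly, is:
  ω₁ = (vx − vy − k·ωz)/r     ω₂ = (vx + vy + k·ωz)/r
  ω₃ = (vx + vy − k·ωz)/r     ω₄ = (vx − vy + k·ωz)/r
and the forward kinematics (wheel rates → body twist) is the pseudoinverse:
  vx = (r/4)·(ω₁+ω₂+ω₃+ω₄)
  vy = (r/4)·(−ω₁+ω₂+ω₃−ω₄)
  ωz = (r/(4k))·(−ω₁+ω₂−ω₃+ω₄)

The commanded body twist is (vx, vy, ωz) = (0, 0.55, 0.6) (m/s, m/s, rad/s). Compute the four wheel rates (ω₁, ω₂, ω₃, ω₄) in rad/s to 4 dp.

(-19.7500, 19.7500, 7.7500, -7.7500)

k = lx + ly = 0.2 + 0.2 = 0.4000;  k·ωz = 0.4000·0.6 = 0.2400
ω₁ (FL) = (vx − vy − k·ωz)/r = -0.7900/0.04 = -19.7500
ω₂ (FR) = (vx + vy + k·ωz)/r = 0.7900/0.04 = 19.7500
ω₃ (RL) = (vx + vy − k·ωz)/r = 0.3100/0.04 = 7.7500
ω₄ (RR) = (vx − vy + k·ωz)/r = -0.3100/0.04 = -7.7500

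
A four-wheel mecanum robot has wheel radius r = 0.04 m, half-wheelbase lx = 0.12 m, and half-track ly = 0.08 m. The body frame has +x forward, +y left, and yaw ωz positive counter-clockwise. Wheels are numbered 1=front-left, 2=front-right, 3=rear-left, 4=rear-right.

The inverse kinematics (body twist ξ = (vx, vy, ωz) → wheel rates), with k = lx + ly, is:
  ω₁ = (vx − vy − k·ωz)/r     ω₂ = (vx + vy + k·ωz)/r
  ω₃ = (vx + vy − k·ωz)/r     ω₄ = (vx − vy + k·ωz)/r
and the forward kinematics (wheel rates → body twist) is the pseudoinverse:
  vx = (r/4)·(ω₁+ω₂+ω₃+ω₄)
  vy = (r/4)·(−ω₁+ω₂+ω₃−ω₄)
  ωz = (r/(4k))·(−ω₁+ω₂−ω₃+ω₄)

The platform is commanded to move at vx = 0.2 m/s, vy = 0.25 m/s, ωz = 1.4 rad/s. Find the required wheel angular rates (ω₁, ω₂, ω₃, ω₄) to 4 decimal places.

(-8.2500, 18.2500, 4.2500, 5.7500)

k = lx + ly = 0.12 + 0.08 = 0.2000;  k·ωz = 0.2000·1.4 = 0.2800
ω₁ (FL) = (vx − vy − k·ωz)/r = -0.3300/0.04 = -8.2500
ω₂ (FR) = (vx + vy + k·ωz)/r = 0.7300/0.04 = 18.2500
ω₃ (RL) = (vx + vy − k·ωz)/r = 0.1700/0.04 = 4.2500
ω₄ (RR) = (vx − vy + k·ωz)/r = 0.2300/0.04 = 5.7500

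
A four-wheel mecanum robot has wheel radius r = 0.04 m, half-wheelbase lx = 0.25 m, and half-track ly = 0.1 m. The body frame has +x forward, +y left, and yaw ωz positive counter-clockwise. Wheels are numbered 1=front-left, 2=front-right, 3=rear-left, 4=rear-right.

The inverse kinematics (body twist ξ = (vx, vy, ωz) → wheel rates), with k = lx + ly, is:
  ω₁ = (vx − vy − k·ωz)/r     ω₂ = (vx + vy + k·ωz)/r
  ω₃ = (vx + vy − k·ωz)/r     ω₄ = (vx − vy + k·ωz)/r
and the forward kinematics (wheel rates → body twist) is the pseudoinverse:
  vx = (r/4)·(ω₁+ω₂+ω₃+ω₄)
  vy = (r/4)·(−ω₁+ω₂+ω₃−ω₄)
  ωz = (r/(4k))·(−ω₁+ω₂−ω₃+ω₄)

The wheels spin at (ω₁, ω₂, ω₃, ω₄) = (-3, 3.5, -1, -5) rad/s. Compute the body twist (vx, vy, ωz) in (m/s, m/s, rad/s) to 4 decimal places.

(-0.0550, 0.1050, 0.0714)

k = lx + ly = 0.25 + 0.1 = 0.3500
ω₁+ω₂+ω₃+ω₄ = -5.5000  →  vx = (0.04/4)·-5.5000 = -0.0550
−ω₁+ω₂+ω₃−ω₄ = 10.5000  →  vy = (0.04/4)·10.5000 = 0.1050
−ω₁+ω₂−ω₃+ω₄ = 2.5000  →  ωz = (0.04/1.4000)·2.5000 = 0.0714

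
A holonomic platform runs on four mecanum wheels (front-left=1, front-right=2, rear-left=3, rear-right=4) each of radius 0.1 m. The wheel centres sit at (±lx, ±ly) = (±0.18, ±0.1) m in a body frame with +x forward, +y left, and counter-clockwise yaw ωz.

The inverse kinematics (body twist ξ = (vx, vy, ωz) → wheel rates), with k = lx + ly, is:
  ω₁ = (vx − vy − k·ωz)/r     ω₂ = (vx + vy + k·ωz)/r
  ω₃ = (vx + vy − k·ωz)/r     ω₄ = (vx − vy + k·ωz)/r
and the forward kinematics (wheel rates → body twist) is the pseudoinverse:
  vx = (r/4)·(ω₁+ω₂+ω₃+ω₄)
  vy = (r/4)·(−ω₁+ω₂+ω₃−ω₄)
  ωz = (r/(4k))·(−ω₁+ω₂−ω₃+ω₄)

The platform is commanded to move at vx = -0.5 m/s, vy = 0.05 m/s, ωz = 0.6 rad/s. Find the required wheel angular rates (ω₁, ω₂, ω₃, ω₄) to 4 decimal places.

k = lx + ly = 0.18 + 0.1 = 0.2800;  k·ωz = 0.2800·0.6 = 0.1680
ω₁ (FL) = (vx − vy − k·ωz)/r = -0.7180/0.1 = -7.1800
ω₂ (FR) = (vx + vy + k·ωz)/r = -0.2820/0.1 = -2.8200
ω₃ (RL) = (vx + vy − k·ωz)/r = -0.6180/0.1 = -6.1800
ω₄ (RR) = (vx − vy + k·ωz)/r = -0.3820/0.1 = -3.8200

(-7.1800, -2.8200, -6.1800, -3.8200)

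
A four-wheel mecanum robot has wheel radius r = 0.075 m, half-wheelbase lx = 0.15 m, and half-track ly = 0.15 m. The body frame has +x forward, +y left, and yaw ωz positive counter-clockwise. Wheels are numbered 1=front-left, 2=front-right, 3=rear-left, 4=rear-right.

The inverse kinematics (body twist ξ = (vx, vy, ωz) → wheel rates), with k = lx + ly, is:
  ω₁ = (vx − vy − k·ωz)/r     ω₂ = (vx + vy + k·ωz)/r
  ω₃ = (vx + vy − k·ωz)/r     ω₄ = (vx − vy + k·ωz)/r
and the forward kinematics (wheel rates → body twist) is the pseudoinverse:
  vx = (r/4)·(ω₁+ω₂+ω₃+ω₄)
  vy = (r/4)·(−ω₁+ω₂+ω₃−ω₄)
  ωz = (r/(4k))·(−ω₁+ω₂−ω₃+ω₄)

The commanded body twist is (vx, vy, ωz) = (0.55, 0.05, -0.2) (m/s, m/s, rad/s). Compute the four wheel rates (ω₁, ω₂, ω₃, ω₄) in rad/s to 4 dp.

k = lx + ly = 0.15 + 0.15 = 0.3000;  k·ωz = 0.3000·-0.2 = -0.0600
ω₁ (FL) = (vx − vy − k·ωz)/r = 0.5600/0.075 = 7.4667
ω₂ (FR) = (vx + vy + k·ωz)/r = 0.5400/0.075 = 7.2000
ω₃ (RL) = (vx + vy − k·ωz)/r = 0.6600/0.075 = 8.8000
ω₄ (RR) = (vx − vy + k·ωz)/r = 0.4400/0.075 = 5.8667

(7.4667, 7.2000, 8.8000, 5.8667)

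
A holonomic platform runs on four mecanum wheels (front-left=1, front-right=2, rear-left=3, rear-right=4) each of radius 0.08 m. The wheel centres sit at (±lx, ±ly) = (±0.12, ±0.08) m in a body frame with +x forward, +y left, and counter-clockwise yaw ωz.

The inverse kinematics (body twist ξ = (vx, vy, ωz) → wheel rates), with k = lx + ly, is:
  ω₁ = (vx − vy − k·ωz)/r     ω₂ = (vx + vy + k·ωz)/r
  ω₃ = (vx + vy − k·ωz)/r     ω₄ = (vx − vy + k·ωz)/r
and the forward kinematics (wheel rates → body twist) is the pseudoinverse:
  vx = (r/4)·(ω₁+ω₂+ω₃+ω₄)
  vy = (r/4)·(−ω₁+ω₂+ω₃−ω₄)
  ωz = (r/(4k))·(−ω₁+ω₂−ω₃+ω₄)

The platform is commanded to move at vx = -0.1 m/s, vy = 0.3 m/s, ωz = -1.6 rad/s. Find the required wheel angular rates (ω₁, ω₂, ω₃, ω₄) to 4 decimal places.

(-1.0000, -1.5000, 6.5000, -9.0000)

k = lx + ly = 0.12 + 0.08 = 0.2000;  k·ωz = 0.2000·-1.6 = -0.3200
ω₁ (FL) = (vx − vy − k·ωz)/r = -0.0800/0.08 = -1.0000
ω₂ (FR) = (vx + vy + k·ωz)/r = -0.1200/0.08 = -1.5000
ω₃ (RL) = (vx + vy − k·ωz)/r = 0.5200/0.08 = 6.5000
ω₄ (RR) = (vx − vy + k·ωz)/r = -0.7200/0.08 = -9.0000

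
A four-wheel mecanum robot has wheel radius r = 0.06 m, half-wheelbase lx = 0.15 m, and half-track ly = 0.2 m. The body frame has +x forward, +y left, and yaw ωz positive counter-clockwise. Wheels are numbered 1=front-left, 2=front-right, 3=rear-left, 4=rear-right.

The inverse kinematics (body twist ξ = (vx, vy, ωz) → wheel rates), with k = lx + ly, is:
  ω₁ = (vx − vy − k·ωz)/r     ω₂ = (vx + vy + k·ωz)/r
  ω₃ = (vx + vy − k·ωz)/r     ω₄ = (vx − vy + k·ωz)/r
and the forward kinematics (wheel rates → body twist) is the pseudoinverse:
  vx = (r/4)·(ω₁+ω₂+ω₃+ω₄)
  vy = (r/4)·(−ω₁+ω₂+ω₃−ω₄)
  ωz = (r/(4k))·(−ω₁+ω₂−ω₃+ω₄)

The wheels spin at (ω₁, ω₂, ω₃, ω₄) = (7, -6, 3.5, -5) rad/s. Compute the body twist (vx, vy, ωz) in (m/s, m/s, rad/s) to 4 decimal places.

k = lx + ly = 0.15 + 0.2 = 0.3500
ω₁+ω₂+ω₃+ω₄ = -0.5000  →  vx = (0.06/4)·-0.5000 = -0.0075
−ω₁+ω₂+ω₃−ω₄ = -4.5000  →  vy = (0.06/4)·-4.5000 = -0.0675
−ω₁+ω₂−ω₃+ω₄ = -21.5000  →  ωz = (0.06/1.4000)·-21.5000 = -0.9214

(-0.0075, -0.0675, -0.9214)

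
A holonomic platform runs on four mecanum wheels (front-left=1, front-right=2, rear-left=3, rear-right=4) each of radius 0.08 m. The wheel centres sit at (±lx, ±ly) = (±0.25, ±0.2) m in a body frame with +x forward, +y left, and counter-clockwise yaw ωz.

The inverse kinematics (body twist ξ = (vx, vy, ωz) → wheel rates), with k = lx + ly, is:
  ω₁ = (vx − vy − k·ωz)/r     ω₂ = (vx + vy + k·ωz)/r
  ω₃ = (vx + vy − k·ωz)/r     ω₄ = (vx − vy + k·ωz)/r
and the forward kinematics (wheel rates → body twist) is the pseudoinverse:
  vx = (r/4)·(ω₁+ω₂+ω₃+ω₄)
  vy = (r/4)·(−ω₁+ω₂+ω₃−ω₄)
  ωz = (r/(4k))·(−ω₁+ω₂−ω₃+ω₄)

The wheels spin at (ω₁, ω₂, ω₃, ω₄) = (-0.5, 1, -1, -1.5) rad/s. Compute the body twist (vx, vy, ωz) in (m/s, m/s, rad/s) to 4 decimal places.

(-0.0400, 0.0400, 0.0444)

k = lx + ly = 0.25 + 0.2 = 0.4500
ω₁+ω₂+ω₃+ω₄ = -2.0000  →  vx = (0.08/4)·-2.0000 = -0.0400
−ω₁+ω₂+ω₃−ω₄ = 2.0000  →  vy = (0.08/4)·2.0000 = 0.0400
−ω₁+ω₂−ω₃+ω₄ = 1.0000  →  ωz = (0.08/1.8000)·1.0000 = 0.0444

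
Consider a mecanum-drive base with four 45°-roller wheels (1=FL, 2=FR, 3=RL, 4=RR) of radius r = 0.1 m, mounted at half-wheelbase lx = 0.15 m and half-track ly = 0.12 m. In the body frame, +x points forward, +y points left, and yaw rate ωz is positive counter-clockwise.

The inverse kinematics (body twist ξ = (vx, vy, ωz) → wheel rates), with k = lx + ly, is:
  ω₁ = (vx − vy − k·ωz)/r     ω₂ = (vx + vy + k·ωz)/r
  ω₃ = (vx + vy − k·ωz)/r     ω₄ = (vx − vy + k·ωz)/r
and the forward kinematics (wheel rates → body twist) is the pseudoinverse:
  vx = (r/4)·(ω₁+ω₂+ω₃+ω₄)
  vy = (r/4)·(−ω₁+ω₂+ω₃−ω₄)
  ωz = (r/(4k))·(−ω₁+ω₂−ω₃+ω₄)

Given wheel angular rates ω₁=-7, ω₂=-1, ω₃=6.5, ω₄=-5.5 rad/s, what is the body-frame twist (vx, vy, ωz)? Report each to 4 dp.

k = lx + ly = 0.15 + 0.12 = 0.2700
ω₁+ω₂+ω₃+ω₄ = -7.0000  →  vx = (0.1/4)·-7.0000 = -0.1750
−ω₁+ω₂+ω₃−ω₄ = 18.0000  →  vy = (0.1/4)·18.0000 = 0.4500
−ω₁+ω₂−ω₃+ω₄ = -6.0000  →  ωz = (0.1/1.0800)·-6.0000 = -0.5556

(-0.1750, 0.4500, -0.5556)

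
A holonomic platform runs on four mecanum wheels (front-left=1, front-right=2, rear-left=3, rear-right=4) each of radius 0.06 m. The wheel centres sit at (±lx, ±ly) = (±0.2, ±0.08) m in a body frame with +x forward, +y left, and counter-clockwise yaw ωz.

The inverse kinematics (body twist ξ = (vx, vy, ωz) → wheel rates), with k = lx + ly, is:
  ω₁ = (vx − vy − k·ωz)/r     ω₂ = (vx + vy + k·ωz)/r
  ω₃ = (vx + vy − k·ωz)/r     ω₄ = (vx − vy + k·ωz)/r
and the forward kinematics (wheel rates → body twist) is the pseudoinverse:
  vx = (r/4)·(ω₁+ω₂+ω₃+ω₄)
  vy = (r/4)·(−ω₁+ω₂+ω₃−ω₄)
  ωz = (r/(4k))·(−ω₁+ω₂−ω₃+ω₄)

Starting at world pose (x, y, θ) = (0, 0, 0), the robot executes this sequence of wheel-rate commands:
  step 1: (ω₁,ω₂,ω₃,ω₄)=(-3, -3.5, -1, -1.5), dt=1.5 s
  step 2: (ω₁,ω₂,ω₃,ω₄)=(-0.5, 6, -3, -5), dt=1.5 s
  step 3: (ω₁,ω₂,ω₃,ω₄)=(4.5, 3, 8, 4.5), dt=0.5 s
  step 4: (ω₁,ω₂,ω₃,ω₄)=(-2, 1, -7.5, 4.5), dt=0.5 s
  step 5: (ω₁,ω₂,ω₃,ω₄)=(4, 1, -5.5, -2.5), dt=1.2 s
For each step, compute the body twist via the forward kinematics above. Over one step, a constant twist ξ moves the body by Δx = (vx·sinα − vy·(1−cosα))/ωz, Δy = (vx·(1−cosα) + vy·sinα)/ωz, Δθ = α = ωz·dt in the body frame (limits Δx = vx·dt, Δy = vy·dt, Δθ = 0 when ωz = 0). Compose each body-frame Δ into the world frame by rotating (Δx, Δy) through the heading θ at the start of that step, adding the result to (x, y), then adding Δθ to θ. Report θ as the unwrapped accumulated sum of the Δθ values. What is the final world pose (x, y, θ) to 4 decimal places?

step 1: ξ=(vx,vy,ωz)=(-0.1350, 0.0000, -0.0536), dt=1.5 → body Δ=(-0.2023, 0.0081, -0.0804) → world pose (-0.2023, 0.0081, -0.0804)
step 2: ξ=(vx,vy,ωz)=(-0.0375, 0.1275, 0.2411), dt=1.5 → body Δ=(-0.0892, 0.1770, 0.3616) → world pose (-0.2770, 0.1918, 0.2812)
step 3: ξ=(vx,vy,ωz)=(0.3000, 0.0300, -0.2679), dt=0.5 → body Δ=(0.1506, 0.0049, -0.1339) → world pose (-0.1337, 0.2383, 0.1473)
step 4: ξ=(vx,vy,ωz)=(-0.0600, -0.1350, 0.8036), dt=0.5 → body Δ=(-0.0158, -0.0716, 0.4018) → world pose (-0.1389, 0.1651, 0.5491)
step 5: ξ=(vx,vy,ωz)=(-0.0450, -0.0900, 0.0000), dt=1.2 → body Δ=(-0.0540, -0.1080, 0.0000) → world pose (-0.1286, 0.0448, 0.5491)

(-0.1286, 0.0448, 0.5491)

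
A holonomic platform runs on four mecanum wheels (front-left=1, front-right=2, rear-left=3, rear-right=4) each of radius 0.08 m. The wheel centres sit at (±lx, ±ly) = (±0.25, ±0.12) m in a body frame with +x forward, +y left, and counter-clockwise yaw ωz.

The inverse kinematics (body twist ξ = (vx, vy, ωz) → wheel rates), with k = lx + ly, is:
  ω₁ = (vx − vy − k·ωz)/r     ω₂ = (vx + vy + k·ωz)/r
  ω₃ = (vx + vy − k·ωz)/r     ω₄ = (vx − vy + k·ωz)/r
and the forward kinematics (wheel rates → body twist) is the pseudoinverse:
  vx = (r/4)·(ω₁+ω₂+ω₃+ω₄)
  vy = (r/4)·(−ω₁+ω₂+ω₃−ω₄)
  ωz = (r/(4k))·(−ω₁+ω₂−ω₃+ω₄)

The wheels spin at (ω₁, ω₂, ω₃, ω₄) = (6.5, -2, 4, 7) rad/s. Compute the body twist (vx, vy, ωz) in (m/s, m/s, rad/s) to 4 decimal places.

(0.3100, -0.2300, -0.2973)

k = lx + ly = 0.25 + 0.12 = 0.3700
ω₁+ω₂+ω₃+ω₄ = 15.5000  →  vx = (0.08/4)·15.5000 = 0.3100
−ω₁+ω₂+ω₃−ω₄ = -11.5000  →  vy = (0.08/4)·-11.5000 = -0.2300
−ω₁+ω₂−ω₃+ω₄ = -5.5000  →  ωz = (0.08/1.4800)·-5.5000 = -0.2973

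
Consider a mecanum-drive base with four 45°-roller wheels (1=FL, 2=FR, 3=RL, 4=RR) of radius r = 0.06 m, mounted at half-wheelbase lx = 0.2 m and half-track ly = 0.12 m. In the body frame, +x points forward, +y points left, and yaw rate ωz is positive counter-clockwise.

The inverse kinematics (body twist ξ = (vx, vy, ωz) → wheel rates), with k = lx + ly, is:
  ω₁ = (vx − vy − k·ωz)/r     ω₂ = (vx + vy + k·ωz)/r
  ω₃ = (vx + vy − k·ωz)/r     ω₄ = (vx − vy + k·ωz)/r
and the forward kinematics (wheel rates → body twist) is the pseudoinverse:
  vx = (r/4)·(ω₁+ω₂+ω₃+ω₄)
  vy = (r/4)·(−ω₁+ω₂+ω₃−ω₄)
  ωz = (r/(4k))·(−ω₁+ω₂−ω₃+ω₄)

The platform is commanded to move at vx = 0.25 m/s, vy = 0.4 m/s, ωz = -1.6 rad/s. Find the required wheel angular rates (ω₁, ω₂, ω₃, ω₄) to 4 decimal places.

k = lx + ly = 0.2 + 0.12 = 0.3200;  k·ωz = 0.3200·-1.6 = -0.5120
ω₁ (FL) = (vx − vy − k·ωz)/r = 0.3620/0.06 = 6.0333
ω₂ (FR) = (vx + vy + k·ωz)/r = 0.1380/0.06 = 2.3000
ω₃ (RL) = (vx + vy − k·ωz)/r = 1.1620/0.06 = 19.3667
ω₄ (RR) = (vx − vy + k·ωz)/r = -0.6620/0.06 = -11.0333

(6.0333, 2.3000, 19.3667, -11.0333)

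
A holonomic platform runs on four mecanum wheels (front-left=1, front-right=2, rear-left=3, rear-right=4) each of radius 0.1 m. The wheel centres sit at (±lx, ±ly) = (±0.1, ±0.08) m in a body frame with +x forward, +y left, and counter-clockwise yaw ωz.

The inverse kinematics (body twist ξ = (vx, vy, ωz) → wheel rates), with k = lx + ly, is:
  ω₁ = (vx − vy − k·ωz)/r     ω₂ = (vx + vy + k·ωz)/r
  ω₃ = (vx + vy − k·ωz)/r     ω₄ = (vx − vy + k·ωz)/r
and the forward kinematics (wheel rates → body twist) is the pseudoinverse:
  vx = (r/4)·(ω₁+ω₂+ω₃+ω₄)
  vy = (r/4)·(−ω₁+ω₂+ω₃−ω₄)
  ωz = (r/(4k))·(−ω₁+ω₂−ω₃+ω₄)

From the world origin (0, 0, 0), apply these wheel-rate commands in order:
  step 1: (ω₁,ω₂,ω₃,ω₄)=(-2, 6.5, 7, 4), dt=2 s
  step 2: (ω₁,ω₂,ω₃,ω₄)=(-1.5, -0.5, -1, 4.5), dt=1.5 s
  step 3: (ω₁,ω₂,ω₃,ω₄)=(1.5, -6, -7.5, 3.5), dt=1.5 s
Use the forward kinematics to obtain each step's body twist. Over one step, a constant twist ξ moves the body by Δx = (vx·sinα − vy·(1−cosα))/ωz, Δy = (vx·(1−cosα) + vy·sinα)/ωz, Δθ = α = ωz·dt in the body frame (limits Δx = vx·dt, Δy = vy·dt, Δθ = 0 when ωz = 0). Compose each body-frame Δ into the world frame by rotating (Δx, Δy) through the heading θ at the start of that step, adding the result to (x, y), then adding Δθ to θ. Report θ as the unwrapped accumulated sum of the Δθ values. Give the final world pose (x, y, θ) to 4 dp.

(0.4805, 1.7033, 3.6111)

step 1: ξ=(vx,vy,ωz)=(0.3875, 0.2875, 0.7639), dt=2.0 → body Δ=(0.1466, 0.8615, 1.5278) → world pose (0.1466, 0.8615, 1.5278)
step 2: ξ=(vx,vy,ωz)=(0.0375, -0.1125, 0.9028), dt=1.5 → body Δ=(0.1384, -0.0891, 1.3542) → world pose (0.2416, 0.9959, 2.8819)
step 3: ξ=(vx,vy,ωz)=(-0.2125, -0.4625, 0.4861), dt=1.5 → body Δ=(-0.0493, -0.7450, 0.7292) → world pose (0.4805, 1.7033, 3.6111)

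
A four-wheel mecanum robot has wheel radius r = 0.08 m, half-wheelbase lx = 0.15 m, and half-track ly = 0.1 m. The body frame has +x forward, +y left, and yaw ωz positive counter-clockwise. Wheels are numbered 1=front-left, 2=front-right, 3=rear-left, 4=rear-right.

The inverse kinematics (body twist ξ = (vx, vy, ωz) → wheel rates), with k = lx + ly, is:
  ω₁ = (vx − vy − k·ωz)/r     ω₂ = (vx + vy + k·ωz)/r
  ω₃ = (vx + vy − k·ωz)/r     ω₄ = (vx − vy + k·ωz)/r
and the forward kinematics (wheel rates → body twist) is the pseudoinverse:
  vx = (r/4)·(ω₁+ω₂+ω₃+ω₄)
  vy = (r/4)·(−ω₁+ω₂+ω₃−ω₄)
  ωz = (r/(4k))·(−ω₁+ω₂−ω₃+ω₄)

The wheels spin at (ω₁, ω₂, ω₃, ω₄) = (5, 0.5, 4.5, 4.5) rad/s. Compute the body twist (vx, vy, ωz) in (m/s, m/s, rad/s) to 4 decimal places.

k = lx + ly = 0.15 + 0.1 = 0.2500
ω₁+ω₂+ω₃+ω₄ = 14.5000  →  vx = (0.08/4)·14.5000 = 0.2900
−ω₁+ω₂+ω₃−ω₄ = -4.5000  →  vy = (0.08/4)·-4.5000 = -0.0900
−ω₁+ω₂−ω₃+ω₄ = -4.5000  →  ωz = (0.08/1.0000)·-4.5000 = -0.3600

(0.2900, -0.0900, -0.3600)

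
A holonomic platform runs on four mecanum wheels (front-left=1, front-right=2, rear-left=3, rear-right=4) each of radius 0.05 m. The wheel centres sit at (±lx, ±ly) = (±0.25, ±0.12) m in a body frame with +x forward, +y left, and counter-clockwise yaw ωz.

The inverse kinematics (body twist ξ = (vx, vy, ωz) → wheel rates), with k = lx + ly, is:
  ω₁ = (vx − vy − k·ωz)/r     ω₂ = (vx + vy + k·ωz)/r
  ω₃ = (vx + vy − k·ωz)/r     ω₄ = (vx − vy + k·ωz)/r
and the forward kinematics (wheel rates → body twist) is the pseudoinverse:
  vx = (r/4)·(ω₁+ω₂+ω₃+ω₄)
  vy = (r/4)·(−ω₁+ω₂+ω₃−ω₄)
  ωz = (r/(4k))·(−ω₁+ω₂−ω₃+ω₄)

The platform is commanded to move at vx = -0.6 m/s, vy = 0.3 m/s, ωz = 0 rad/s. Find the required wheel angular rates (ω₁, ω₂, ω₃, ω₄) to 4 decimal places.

(-18.0000, -6.0000, -6.0000, -18.0000)

k = lx + ly = 0.25 + 0.12 = 0.3700;  k·ωz = 0.3700·0 = 0.0000
ω₁ (FL) = (vx − vy − k·ωz)/r = -0.9000/0.05 = -18.0000
ω₂ (FR) = (vx + vy + k·ωz)/r = -0.3000/0.05 = -6.0000
ω₃ (RL) = (vx + vy − k·ωz)/r = -0.3000/0.05 = -6.0000
ω₄ (RR) = (vx − vy + k·ωz)/r = -0.9000/0.05 = -18.0000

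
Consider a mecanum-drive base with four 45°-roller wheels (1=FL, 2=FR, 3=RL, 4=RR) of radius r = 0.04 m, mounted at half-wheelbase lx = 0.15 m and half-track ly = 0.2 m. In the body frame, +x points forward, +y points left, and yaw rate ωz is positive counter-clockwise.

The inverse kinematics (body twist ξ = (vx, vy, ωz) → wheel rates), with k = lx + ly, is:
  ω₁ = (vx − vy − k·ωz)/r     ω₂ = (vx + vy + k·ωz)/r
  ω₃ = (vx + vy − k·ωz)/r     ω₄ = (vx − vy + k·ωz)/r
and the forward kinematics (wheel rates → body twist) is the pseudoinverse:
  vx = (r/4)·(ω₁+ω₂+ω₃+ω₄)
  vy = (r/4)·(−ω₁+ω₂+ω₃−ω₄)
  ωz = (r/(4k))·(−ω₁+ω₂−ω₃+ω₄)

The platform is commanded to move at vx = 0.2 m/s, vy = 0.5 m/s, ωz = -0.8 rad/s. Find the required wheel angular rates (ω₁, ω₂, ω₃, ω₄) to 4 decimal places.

k = lx + ly = 0.15 + 0.2 = 0.3500;  k·ωz = 0.3500·-0.8 = -0.2800
ω₁ (FL) = (vx − vy − k·ωz)/r = -0.0200/0.04 = -0.5000
ω₂ (FR) = (vx + vy + k·ωz)/r = 0.4200/0.04 = 10.5000
ω₃ (RL) = (vx + vy − k·ωz)/r = 0.9800/0.04 = 24.5000
ω₄ (RR) = (vx − vy + k·ωz)/r = -0.5800/0.04 = -14.5000

(-0.5000, 10.5000, 24.5000, -14.5000)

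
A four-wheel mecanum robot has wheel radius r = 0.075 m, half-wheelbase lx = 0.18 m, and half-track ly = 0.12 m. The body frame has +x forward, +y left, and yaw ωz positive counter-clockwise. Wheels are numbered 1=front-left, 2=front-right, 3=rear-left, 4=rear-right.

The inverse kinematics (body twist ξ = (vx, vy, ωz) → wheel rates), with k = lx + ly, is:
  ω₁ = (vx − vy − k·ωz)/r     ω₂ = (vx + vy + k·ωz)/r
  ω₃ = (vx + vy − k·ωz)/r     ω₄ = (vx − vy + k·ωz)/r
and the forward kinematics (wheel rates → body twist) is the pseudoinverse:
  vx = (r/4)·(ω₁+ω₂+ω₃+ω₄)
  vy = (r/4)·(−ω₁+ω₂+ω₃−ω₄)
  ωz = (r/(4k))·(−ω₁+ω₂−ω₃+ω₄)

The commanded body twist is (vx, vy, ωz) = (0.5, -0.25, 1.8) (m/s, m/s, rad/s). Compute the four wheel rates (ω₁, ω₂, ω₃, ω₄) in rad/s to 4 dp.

k = lx + ly = 0.18 + 0.12 = 0.3000;  k·ωz = 0.3000·1.8 = 0.5400
ω₁ (FL) = (vx − vy − k·ωz)/r = 0.2100/0.075 = 2.8000
ω₂ (FR) = (vx + vy + k·ωz)/r = 0.7900/0.075 = 10.5333
ω₃ (RL) = (vx + vy − k·ωz)/r = -0.2900/0.075 = -3.8667
ω₄ (RR) = (vx − vy + k·ωz)/r = 1.2900/0.075 = 17.2000

(2.8000, 10.5333, -3.8667, 17.2000)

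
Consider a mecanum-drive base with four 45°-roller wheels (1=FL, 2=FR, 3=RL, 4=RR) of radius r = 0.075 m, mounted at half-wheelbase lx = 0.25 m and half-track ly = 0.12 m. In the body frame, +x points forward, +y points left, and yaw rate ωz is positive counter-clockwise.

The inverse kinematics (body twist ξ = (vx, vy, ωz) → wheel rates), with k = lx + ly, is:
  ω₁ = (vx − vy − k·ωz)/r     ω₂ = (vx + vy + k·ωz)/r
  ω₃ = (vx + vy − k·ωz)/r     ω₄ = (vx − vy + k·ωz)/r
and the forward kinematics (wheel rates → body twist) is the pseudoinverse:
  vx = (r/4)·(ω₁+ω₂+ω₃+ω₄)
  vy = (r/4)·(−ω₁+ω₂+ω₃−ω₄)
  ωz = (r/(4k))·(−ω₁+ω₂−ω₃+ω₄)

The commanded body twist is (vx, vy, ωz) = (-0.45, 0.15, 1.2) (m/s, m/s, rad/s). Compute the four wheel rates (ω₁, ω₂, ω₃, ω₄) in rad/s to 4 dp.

(-13.9200, 1.9200, -9.9200, -2.0800)

k = lx + ly = 0.25 + 0.12 = 0.3700;  k·ωz = 0.3700·1.2 = 0.4440
ω₁ (FL) = (vx − vy − k·ωz)/r = -1.0440/0.075 = -13.9200
ω₂ (FR) = (vx + vy + k·ωz)/r = 0.1440/0.075 = 1.9200
ω₃ (RL) = (vx + vy − k·ωz)/r = -0.7440/0.075 = -9.9200
ω₄ (RR) = (vx − vy + k·ωz)/r = -0.1560/0.075 = -2.0800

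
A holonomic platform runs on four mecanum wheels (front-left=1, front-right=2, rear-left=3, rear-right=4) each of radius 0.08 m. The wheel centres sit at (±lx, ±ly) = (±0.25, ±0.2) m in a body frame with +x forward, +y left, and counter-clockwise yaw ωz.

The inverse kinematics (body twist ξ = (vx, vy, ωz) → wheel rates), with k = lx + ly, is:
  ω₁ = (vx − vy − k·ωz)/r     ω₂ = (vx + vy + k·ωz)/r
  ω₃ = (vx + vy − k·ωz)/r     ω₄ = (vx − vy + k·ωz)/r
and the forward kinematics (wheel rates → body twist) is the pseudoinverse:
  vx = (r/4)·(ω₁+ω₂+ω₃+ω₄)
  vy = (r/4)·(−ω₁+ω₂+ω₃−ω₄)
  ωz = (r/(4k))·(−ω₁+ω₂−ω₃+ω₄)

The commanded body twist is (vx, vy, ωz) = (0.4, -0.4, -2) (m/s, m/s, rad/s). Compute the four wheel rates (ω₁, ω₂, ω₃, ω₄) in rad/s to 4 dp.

(21.2500, -11.2500, 11.2500, -1.2500)

k = lx + ly = 0.25 + 0.2 = 0.4500;  k·ωz = 0.4500·-2 = -0.9000
ω₁ (FL) = (vx − vy − k·ωz)/r = 1.7000/0.08 = 21.2500
ω₂ (FR) = (vx + vy + k·ωz)/r = -0.9000/0.08 = -11.2500
ω₃ (RL) = (vx + vy − k·ωz)/r = 0.9000/0.08 = 11.2500
ω₄ (RR) = (vx − vy + k·ωz)/r = -0.1000/0.08 = -1.2500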